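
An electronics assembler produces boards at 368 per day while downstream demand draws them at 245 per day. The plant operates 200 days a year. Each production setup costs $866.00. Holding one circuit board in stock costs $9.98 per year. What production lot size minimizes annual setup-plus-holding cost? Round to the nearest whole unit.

Q* ≈ 5,044 boards

Annual demand D = 245 × 200 = 49,000.
Production build-up factor (1 − d/p) = 1 − 245/368 = 0.3342.
Q* = √(2DS / (H(1 − d/p))) = √(2 × 49,000 × 866 / (9.98 × 0.3342)).
= √(84,868,000 / 3.3357) ≈ 5044.035.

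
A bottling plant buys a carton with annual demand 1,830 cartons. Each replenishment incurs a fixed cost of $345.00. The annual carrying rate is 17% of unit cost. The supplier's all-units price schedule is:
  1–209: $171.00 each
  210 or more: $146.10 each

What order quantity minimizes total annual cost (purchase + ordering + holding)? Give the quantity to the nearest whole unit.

Q* ≈ 225 cartons

Holding cost per unit per year at price C is H = 0.17·C.
Candidates are each tier's EOQ (if it falls in that tier) and each price-break quantity.
EOQ at $171.00 = 208.4 (feasible in tier 1): TC = 1,830×$171.00 + (1,830/208.4)×345 + (208.4/2)×0.17×$171.00 = $318,988.60.
EOQ at $146.10 = 225.5 (feasible in tier 2): TC = 1,830×$146.10 + (1,830/225.5)×345 + (225.5/2)×0.17×$146.10 = $272,963.15.
Lowest total cost is $272,963.15 at Q = 225.5.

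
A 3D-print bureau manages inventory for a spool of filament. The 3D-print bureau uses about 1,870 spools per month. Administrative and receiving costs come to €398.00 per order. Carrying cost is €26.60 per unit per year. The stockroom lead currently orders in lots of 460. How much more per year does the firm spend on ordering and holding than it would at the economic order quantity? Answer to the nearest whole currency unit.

Annual demand D = 1,870 × 12 = 22,440.
EOQ = √(2DS/H) = √(2 × 22,440 × 398 / 26.6) ≈ 819.46.
Cost at Q* = (D/Q*)S + (Q*/2)H = √(2DSH) ≈ €21,797.61.
Cost at Q = 460: (22,440/460)×398 + (460/2)×26.6 = €19,415.48 + €6,118.00 = €25,533.48.
Excess = €25,533.48 − €21,797.61 = €3,735.87.

Extra cost ≈ €3,736 per year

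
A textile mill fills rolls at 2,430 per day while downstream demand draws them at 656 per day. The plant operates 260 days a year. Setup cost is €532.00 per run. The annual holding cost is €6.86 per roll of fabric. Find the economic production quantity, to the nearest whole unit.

Q* ≈ 6,020 rolls

Annual demand D = 656 × 260 = 170,560.
Production build-up factor (1 − d/p) = 1 − 656/2,430 = 0.7300.
Q* = √(2DS / (H(1 − d/p))) = √(2 × 170,560 × 532 / (6.86 × 0.7300)).
= √(181,475,840 / 5.0081) ≈ 6019.684.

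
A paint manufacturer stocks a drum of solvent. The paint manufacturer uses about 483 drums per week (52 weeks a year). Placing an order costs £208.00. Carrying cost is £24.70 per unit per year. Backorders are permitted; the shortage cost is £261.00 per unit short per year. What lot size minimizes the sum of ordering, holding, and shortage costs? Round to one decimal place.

Q* ≈ 680.5 drums

Annual demand D = 483 × 52 = 25,116.
With planned backorders, Q* = √(2DS/H) · √((H+B)/B).
√(2DS/H) = √(2 × 25,116 × 208 / 24.7) = 650.389.
√((H+B)/B) = √((24.7+261)/261) = 1.0462.
Q* ≈ 680.469.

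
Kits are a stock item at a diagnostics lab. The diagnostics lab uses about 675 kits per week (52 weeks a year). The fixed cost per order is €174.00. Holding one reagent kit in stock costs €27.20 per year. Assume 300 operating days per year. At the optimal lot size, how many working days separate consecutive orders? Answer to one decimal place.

Annual demand D = 675 × 52 = 35,100.
EOQ = √(2DS/H) = √(2 × 35,100 × 174 / 27.2) ≈ 670.13.
Cycle time = Q*/D × 300 = 670.13 / 35,100 × 300 ≈ 5.728 days.

T ≈ 5.7 days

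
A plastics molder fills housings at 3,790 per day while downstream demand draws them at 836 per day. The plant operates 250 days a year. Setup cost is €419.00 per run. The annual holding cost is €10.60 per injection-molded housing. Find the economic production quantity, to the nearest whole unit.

Annual demand D = 836 × 250 = 209,000.
Production build-up factor (1 − d/p) = 1 − 836/3,790 = 0.7794.
Q* = √(2DS / (H(1 − d/p))) = √(2 × 209,000 × 419 / (10.6 × 0.7794)).
= √(175,142,000 / 8.2618) ≈ 4604.225.

Q* ≈ 4,604 housings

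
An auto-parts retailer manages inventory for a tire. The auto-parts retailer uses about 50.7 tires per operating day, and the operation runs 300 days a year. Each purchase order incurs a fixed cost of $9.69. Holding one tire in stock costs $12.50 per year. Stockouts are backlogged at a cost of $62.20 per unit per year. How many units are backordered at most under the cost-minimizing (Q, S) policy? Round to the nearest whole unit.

Annual demand D = 50.7 × 300 = 15,210.
With planned backorders, Q* = √(2DS/H) · √((H+B)/B).
√(2DS/H) = √(2 × 15,210 × 9.69 / 12.5) = 153.563.
√((H+B)/B) = √((12.5+62.2)/62.2) = 1.0959.
Q* ≈ 168.287.
S* = Q* · H/(H+B) = 168.287 × 12.5/74.7 ≈ 28.161.

S* ≈ 28 tires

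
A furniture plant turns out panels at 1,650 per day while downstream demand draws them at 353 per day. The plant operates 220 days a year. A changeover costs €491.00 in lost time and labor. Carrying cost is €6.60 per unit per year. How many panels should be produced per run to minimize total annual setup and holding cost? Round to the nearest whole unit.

Annual demand D = 353 × 220 = 77,660.
Production build-up factor (1 − d/p) = 1 − 353/1,650 = 0.7861.
Q* = √(2DS / (H(1 − d/p))) = √(2 × 77,660 × 491 / (6.6 × 0.7861)).
= √(76,262,120 / 5.188) ≈ 3834.021.

Q* ≈ 3,834 panels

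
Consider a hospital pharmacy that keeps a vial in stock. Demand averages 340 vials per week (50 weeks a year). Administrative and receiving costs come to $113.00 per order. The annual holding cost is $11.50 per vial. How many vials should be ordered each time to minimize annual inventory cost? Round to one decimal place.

Q* ≈ 578.0 vials

Annual demand D = 340 × 50 = 17,000.
EOQ = √(2DS / H) = √(2 × 17,000 × 113 / 11.5).
= √(3,842,000 / 11.5) = √334,086.9565 ≈ 578.003.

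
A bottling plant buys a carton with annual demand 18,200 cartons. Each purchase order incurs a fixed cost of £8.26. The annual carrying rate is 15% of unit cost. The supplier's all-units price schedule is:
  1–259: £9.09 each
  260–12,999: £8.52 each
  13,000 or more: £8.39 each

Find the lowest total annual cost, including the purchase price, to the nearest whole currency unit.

TC* ≈ £155,684

Holding cost per unit per year at price C is H = 0.15·C.
For each price level, check whether its EOQ is feasible; otherwise the best quantity at that price is the breakpoint.
Tier 1 (£9.09): EOQ = 469.6 exceeds tier's upper bound 259, so this tier is dominated.
EOQ at £8.52 = 485.0 (feasible in tier 2): TC = 18,200×£8.52 + (18,200/485.0)×8.26 + (485.0/2)×0.15×£8.52 = £155,683.88.
EOQ at £8.39 = 488.8 < 13000, so use break Q=13000: TC = 18,200×£8.39 + (18,200/13000.0)×8.26 + (13000.0/2)×0.15×£8.39 = £160,889.81.
Lowest total cost among the candidates is at Q = 485.0.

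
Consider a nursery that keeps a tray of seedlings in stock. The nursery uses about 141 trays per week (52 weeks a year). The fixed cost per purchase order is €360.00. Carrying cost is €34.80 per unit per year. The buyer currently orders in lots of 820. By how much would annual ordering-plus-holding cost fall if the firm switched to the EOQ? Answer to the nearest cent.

Annual demand D = 141 × 52 = 7,332.
EOQ = √(2DS/H) = √(2 × 7,332 × 360 / 34.8) ≈ 389.48.
Cost at Q* = (D/Q*)S + (Q*/2)H = √(2DSH) ≈ €13,553.99.
Cost at Q = 820: (7,332/820)×360 + (820/2)×34.8 = €3,218.93 + €14,268.00 = €17,486.93.
Excess = €17,486.93 − €13,553.99 = €3,932.94.

Extra cost ≈ €3,932.94 per year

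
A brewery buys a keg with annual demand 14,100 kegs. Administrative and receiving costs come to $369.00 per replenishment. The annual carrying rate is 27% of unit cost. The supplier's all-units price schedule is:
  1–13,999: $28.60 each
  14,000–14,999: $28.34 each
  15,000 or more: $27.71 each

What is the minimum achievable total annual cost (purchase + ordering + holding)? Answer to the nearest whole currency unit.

TC* ≈ $412,224

Holding cost per unit per year at price C is H = 0.27·C.
For each price level, check whether its EOQ is feasible; otherwise the best quantity at that price is the breakpoint.
EOQ at $28.60 = 1160.8 (feasible in tier 1): TC = 14,100×$28.60 + (14,100/1160.8)×369 + (1160.8/2)×0.27×$28.60 = $412,224.02.
EOQ at $28.34 = 1166.2 < 14000, so use break Q=14000: TC = 14,100×$28.34 + (14,100/14000.0)×369 + (14000.0/2)×0.27×$28.34 = $453,528.24.
EOQ at $27.71 = 1179.3 < 15000, so use break Q=15000: TC = 14,100×$27.71 + (14,100/15000.0)×369 + (15000.0/2)×0.27×$27.71 = $447,170.61.
Lowest total cost among the candidates is at Q = 1160.8.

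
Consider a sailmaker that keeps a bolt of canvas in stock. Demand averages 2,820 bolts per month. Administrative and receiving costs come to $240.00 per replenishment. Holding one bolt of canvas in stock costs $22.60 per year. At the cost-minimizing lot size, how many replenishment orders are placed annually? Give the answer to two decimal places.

Annual demand D = 2,820 × 12 = 33,840.
EOQ = √(2DS/H) = √(2 × 33,840 × 240 / 22.6) ≈ 847.78.
Orders per year = D / Q* = 33,840 / 847.78 ≈ 39.916.

N ≈ 39.92 orders per year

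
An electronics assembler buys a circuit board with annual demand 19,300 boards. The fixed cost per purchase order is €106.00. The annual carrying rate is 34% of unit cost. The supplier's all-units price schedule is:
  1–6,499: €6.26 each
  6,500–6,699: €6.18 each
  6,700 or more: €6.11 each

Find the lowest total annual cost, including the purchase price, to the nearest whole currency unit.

Holding cost per unit per year at price C is H = 0.34·C.
For each price level, check whether its EOQ is feasible; otherwise the best quantity at that price is the breakpoint.
EOQ at €6.26 = 1386.5 (feasible in tier 1): TC = 19,300×€6.26 + (19,300/1386.5)×106 + (1386.5/2)×0.34×€6.26 = €123,769.03.
EOQ at €6.18 = 1395.4 < 6500, so use break Q=6500: TC = 19,300×€6.18 + (19,300/6500.0)×106 + (6500.0/2)×0.34×€6.18 = €126,417.64.
EOQ at €6.11 = 1403.4 < 6700, so use break Q=6700: TC = 19,300×€6.11 + (19,300/6700.0)×106 + (6700.0/2)×0.34×€6.11 = €125,187.63.
Lowest total cost among the candidates is at Q = 1386.5.

TC* ≈ €123,769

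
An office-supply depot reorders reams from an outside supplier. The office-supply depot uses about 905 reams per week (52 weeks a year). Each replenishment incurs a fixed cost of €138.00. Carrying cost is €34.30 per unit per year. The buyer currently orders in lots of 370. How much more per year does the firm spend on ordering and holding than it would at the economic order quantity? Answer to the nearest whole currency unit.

Annual demand D = 905 × 52 = 47,060.
EOQ = √(2DS/H) = √(2 × 47,060 × 138 / 34.3) ≈ 615.37.
Cost at Q* = (D/Q*)S + (Q*/2)H = √(2DSH) ≈ €21,107.05.
Cost at Q = 370: (47,060/370)×138 + (370/2)×34.3 = €17,552.11 + €6,345.50 = €23,897.61.
Excess = €23,897.61 − €21,107.05 = €2,790.56.

Extra cost ≈ €2,791 per year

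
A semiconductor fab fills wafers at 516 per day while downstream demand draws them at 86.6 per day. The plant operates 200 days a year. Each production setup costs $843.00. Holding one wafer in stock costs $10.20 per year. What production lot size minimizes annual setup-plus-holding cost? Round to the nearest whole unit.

Annual demand D = 86.6 × 200 = 17,320.
Production build-up factor (1 − d/p) = 1 − 86.6/516 = 0.8322.
Q* = √(2DS / (H(1 − d/p))) = √(2 × 17,320 × 843 / (10.2 × 0.8322)).
= √(29,201,520 / 8.4881) ≈ 1854.797.

Q* ≈ 1,855 wafers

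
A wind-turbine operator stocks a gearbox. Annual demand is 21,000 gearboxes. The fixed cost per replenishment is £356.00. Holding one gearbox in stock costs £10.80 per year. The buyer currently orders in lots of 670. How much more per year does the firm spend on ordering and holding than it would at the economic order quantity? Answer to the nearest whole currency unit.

Extra cost ≈ £2,069 per year

EOQ = √(2DS/H) = √(2 × 21,000 × 356 / 10.8) ≈ 1176.62.
Cost at Q* = (D/Q*)S + (Q*/2)H = √(2DSH) ≈ £12,707.54.
Cost at Q = 670: (21,000/670)×356 + (670/2)×10.8 = £11,158.21 + £3,618.00 = £14,776.21.
Excess = £14,776.21 − £12,707.54 = £2,068.67.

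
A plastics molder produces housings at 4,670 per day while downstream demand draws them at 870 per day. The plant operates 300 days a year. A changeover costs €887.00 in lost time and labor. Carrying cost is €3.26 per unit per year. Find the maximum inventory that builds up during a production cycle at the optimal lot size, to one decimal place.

Annual demand D = 870 × 300 = 261,000.
Production build-up factor (1 − d/p) = 1 − 870/4,670 = 0.8137.
Q* = √(2DS / (H(1 − d/p))) = √(2 × 261,000 × 887 / (3.26 × 0.8137)).
= √(463,014,000 / 2.6527) ≈ 13211.584.
Maximum inventory = Q*(1 − d/p) = 13211.584 × 0.8137 ≈ 10750.326.

I_max ≈ 10,750.3 housings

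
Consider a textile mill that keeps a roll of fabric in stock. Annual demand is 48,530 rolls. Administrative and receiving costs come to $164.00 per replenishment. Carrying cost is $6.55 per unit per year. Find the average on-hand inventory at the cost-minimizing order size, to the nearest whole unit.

Q* = √(2DS/H) = √(2 × 48,530 × 164 / 6.55) ≈ 1558.91.
Average inventory = Q*/2 ≈ 1558.91 / 2 = 779.456.

Average inventory ≈ 779 rolls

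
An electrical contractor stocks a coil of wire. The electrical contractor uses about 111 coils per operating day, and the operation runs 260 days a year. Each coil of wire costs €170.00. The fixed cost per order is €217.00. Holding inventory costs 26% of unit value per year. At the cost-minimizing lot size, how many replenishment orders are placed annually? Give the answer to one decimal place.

N ≈ 54.2 orders per year

Annual demand D = 111 × 260 = 28,860.
Holding cost H = 0.26 × €170.00 = €44.2000 per unit per year.
Q* = √(2DS/H) = √(2 × 28,860 × 217 / 44.2) ≈ 532.33.
Orders per year = D / Q* = 28,860 / 532.33 ≈ 54.214.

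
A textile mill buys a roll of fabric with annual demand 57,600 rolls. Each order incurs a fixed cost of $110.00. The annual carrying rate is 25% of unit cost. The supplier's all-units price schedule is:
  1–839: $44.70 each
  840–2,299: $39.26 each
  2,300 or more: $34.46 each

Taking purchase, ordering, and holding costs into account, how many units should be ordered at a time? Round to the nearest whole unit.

Q* ≈ 2,300 rolls

Holding cost per unit per year at price C is H = 0.25·C.
For each price level, check whether its EOQ is feasible; otherwise the best quantity at that price is the breakpoint.
Tier 1 ($44.70): EOQ = 1064.9 exceeds tier's upper bound 839, so this tier is dominated.
EOQ at $39.26 = 1136.3 (feasible in tier 2): TC = 57,600×$39.26 + (57,600/1136.3)×110 + (1136.3/2)×0.25×$39.26 = $2,272,528.38.
EOQ at $34.46 = 1212.8 < 2300, so use break Q=2300: TC = 57,600×$34.46 + (57,600/2300.0)×110 + (2300.0/2)×0.25×$34.46 = $1,997,558.03.
Lowest total cost is $1,997,558.03 at Q = 2300.0.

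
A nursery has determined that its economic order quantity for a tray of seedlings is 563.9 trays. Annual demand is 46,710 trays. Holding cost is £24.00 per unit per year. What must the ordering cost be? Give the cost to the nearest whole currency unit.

S ≈ £82

Squaring Q* = √(2DS/H) gives Q*² = 2DS/H.
From Q* = √(2DS/H): S = Q*²H / (2D) = 563.9² × 24 / (2 × 46,710) = 81.6913.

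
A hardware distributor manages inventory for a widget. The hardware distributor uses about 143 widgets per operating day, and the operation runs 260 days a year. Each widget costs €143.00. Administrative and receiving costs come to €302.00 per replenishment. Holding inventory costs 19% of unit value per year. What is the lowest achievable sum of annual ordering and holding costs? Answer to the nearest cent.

Annual demand D = 143 × 260 = 37,180.
Holding cost H = 0.19 × €143.00 = €27.1700 per unit per year.
The optimal lot size = √(2DS/H) = √(2 × 37,180 × 302 / 27.17) ≈ 909.13.
At Q*, ordering cost (D/Q*)S equals holding cost (Q*/2)H, each = √(DSH/2).
Minimum total = √(2DSH) = √(2 × 37,180 × 302 × 27.17) ≈ 24701.196.

TC* ≈ €24,701.20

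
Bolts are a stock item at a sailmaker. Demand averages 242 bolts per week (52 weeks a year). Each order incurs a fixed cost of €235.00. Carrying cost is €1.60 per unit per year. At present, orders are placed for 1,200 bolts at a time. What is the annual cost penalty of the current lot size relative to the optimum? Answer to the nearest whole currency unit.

Annual demand D = 242 × 52 = 12,584.
EOQ = √(2DS/H) = √(2 × 12,584 × 235 / 1.6) ≈ 1922.64.
Cost at Q* = (D/Q*)S + (Q*/2)H = √(2DSH) ≈ €3,076.23.
Cost at Q = 1,200: (12,584/1,200)×235 + (1,200/2)×1.6 = €2,464.37 + €960.00 = €3,424.37.
Excess = €3,424.37 − €3,076.23 = €348.14.

Extra cost ≈ €348 per year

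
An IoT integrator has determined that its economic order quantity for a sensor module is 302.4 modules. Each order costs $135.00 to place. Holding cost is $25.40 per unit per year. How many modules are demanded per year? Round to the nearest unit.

The basic EOQ model gives Q* = √(2DS/H); rearrange for the unknown.
From Q* = √(2DS/H): D = Q*²H / (2S) = 302.4² × 25.4 / (2 × 135) = 8602.675.

D ≈ 8,603 modules per year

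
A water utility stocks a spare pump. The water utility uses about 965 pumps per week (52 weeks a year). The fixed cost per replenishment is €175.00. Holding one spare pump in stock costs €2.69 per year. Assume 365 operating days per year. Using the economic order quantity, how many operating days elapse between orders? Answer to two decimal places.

T ≈ 18.59 days

Annual demand D = 965 × 52 = 50,180.
EOQ = √(2DS/H) = √(2 × 50,180 × 175 / 2.69) ≈ 2555.19.
Cycle time = Q*/D × 365 = 2555.19 / 50,180 × 365 ≈ 18.586 days.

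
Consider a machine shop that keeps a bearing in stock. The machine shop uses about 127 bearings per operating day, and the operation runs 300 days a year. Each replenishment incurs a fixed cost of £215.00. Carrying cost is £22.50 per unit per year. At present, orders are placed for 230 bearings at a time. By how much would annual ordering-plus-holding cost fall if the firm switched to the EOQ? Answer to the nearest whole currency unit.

Annual demand D = 127 × 300 = 38,100.
EOQ = √(2DS/H) = √(2 × 38,100 × 215 / 22.5) ≈ 853.31.
Cost at Q* = (D/Q*)S + (Q*/2)H = √(2DSH) ≈ £19,199.41.
Cost at Q = 230: (38,100/230)×215 + (230/2)×22.5 = £35,615.22 + £2,587.50 = £38,202.72.
Excess = £38,202.72 − £19,199.41 = £19,003.30.

Extra cost ≈ £19,003 per year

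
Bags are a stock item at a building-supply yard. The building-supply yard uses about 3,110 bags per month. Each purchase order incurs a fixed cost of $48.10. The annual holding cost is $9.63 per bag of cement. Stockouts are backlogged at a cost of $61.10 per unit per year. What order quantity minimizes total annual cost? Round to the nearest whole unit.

Annual demand D = 3,110 × 12 = 37,320.
With planned backorders, Q* = √(2DS/H) · √((H+B)/B).
√(2DS/H) = √(2 × 37,320 × 48.1 / 9.63) = 610.584.
√((H+B)/B) = √((9.63+61.1)/61.1) = 1.0759.
Q* ≈ 656.941.

Q* ≈ 657 bags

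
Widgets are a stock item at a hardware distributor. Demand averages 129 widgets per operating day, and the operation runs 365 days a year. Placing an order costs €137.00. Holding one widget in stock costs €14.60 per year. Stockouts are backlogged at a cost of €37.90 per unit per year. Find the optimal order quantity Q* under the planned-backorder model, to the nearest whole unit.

Annual demand D = 129 × 365 = 47,085.
With planned backorders, Q* = √(2DS/H) · √((H+B)/B).
√(2DS/H) = √(2 × 47,085 × 137 / 14.6) = 940.027.
√((H+B)/B) = √((14.6+37.9)/37.9) = 1.1770.
Q* ≈ 1106.369.

Q* ≈ 1,106 widgets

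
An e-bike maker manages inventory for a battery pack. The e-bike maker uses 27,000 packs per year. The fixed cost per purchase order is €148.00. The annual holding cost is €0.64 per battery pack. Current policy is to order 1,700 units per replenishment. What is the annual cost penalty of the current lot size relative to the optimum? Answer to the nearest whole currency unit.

EOQ = √(2DS/H) = √(2 × 27,000 × 148 / 0.64) ≈ 3533.77.
Cost at Q* = (D/Q*)S + (Q*/2)H = √(2DSH) ≈ €2,261.61.
Cost at Q = 1,700: (27,000/1,700)×148 + (1,700/2)×0.64 = €2,350.59 + €544.00 = €2,894.59.
Excess = €2,894.59 − €2,261.61 = €632.98.

Extra cost ≈ €633 per year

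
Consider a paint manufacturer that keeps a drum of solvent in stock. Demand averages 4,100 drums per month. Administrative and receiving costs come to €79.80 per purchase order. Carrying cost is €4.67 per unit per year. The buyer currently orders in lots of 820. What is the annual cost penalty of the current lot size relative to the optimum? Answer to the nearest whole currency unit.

Annual demand D = 4,100 × 12 = 49,200.
EOQ = √(2DS/H) = √(2 × 49,200 × 79.8 / 4.67) ≈ 1296.70.
Cost at Q* = (D/Q*)S + (Q*/2)H = √(2DSH) ≈ €6,055.60.
Cost at Q = 820: (49,200/820)×79.8 + (820/2)×4.67 = €4,788.00 + €1,914.70 = €6,702.70.
Excess = €6,702.70 − €6,055.60 = €647.10.

Extra cost ≈ €647 per year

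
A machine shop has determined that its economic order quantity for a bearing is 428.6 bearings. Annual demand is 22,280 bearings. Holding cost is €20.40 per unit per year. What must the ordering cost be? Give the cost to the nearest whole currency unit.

S ≈ €84

Invert the EOQ relation Q*² = 2DS/H.
From Q* = √(2DS/H): S = Q*²H / (2D) = 428.6² × 20.4 / (2 × 22,280) = 84.0987.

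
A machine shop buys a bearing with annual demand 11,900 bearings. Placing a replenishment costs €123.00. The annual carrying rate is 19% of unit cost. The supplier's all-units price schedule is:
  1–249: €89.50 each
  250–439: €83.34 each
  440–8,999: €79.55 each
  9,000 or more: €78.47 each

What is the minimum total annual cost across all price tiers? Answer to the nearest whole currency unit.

TC* ≈ €953,297

Holding cost per unit per year at price C is H = 0.19·C.
For each price level, check whether its EOQ is feasible; otherwise the best quantity at that price is the breakpoint.
Tier 1 (€89.50): EOQ = 414.9 exceeds tier's upper bound 249, so this tier is dominated.
EOQ at €83.34 = 430.0 (feasible in tier 2): TC = 11,900×€83.34 + (11,900/430.0)×123 + (430.0/2)×0.19×€83.34 = €998,554.39.
EOQ at €79.55 = 440.1 (feasible in tier 3): TC = 11,900×€79.55 + (11,900/440.1)×123 + (440.1/2)×0.19×€79.55 = €953,296.78.
EOQ at €78.47 = 443.1 < 9000, so use break Q=9000: TC = 11,900×€78.47 + (11,900/9000.0)×123 + (9000.0/2)×0.19×€78.47 = €1,001,047.48.
Lowest total cost among the candidates is at Q = 440.1.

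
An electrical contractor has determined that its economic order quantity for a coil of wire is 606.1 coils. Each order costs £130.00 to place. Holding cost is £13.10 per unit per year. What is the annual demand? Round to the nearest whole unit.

The basic EOQ model gives Q* = √(2DS/H); rearrange for the unknown.
From Q* = √(2DS/H): D = Q*²H / (2S) = 606.1² × 13.1 / (2 × 130) = 18509.152.

D ≈ 18,509 coils per year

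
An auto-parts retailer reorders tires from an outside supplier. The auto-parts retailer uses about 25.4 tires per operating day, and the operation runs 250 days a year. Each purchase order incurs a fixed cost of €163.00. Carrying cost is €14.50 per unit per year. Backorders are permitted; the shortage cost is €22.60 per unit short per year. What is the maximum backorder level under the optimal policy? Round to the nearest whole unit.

S* ≈ 189 tires

Annual demand D = 25.4 × 250 = 6,350.
With planned backorders, Q* = √(2DS/H) · √((H+B)/B).
√(2DS/H) = √(2 × 6,350 × 163 / 14.5) = 377.843.
√((H+B)/B) = √((14.5+22.6)/22.6) = 1.2812.
Q* ≈ 484.110.
S* = Q* · H/(H+B) = 484.110 × 14.5/37.1 ≈ 189.208.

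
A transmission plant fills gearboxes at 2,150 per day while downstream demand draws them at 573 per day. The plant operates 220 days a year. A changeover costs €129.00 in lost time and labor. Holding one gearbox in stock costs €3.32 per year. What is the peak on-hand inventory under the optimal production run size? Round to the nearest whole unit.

Annual demand D = 573 × 220 = 126,060.
Production build-up factor (1 − d/p) = 1 − 573/2,150 = 0.7335.
Q* = √(2DS / (H(1 − d/p))) = √(2 × 126,060 × 129 / (3.32 × 0.7335)).
= √(32,523,480 / 2.4352) ≈ 3654.541.
Maximum inventory = Q*(1 − d/p) = 3654.541 × 0.7335 ≈ 2680.563.

I_max ≈ 2,681 gearboxes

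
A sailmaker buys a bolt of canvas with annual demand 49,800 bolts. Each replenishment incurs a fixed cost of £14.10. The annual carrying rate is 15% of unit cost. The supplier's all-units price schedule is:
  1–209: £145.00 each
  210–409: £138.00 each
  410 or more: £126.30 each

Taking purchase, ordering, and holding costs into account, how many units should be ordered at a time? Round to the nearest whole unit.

Holding cost per unit per year at price C is H = 0.15·C.
For each price level, check whether its EOQ is feasible; otherwise the best quantity at that price is the breakpoint.
Tier 1 (£145.00): EOQ = 254.1 exceeds tier's upper bound 209, so this tier is dominated.
EOQ at £138.00 = 260.5 (feasible in tier 2): TC = 49,800×£138.00 + (49,800/260.5)×14.1 + (260.5/2)×0.15×£138.00 = £6,877,791.68.
EOQ at £126.30 = 272.3 < 410, so use break Q=410: TC = 49,800×£126.30 + (49,800/410.0)×14.1 + (410.0/2)×0.15×£126.30 = £6,295,336.36.
Lowest total cost is £6,295,336.36 at Q = 410.0.

Q* ≈ 410 bolts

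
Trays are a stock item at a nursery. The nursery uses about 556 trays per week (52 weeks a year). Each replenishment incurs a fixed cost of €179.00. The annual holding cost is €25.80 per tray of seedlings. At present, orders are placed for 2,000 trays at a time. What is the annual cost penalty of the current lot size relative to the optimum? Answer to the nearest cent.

Annual demand D = 556 × 52 = 28,912.
EOQ = √(2DS/H) = √(2 × 28,912 × 179 / 25.8) ≈ 633.39.
Cost at Q* = (D/Q*)S + (Q*/2)H = √(2DSH) ≈ €16,341.44.
Cost at Q = 2,000: (28,912/2,000)×179 + (2,000/2)×25.8 = €2,587.62 + €25,800.00 = €28,387.62.
Excess = €28,387.62 − €16,341.44 = €12,046.18.

Extra cost ≈ €12,046.18 per year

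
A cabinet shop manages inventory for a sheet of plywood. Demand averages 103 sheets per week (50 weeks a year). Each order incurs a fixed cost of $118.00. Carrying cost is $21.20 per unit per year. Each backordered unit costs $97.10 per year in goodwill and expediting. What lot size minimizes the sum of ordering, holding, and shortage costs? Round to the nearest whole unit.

Q* ≈ 264 sheets

Annual demand D = 103 × 50 = 5,150.
With planned backorders, Q* = √(2DS/H) · √((H+B)/B).
√(2DS/H) = √(2 × 5,150 × 118 / 21.2) = 239.437.
√((H+B)/B) = √((21.2+97.1)/97.1) = 1.1038.
Q* ≈ 264.286.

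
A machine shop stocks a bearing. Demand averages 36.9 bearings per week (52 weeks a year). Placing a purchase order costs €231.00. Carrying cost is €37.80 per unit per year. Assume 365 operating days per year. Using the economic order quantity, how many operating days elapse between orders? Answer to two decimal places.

Annual demand D = 36.9 × 52 = 1,918.8.
Q* = √(2DS/H) = √(2 × 1,918.8 × 231 / 37.8) ≈ 153.14.
Cycle time = Q*/D × 365 = 153.14 / 1,918.8 × 365 ≈ 29.131 days.

T ≈ 29.13 days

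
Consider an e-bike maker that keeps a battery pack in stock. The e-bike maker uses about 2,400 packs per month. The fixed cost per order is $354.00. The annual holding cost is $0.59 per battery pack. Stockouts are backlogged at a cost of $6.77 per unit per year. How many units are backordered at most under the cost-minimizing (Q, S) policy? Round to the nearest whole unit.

Annual demand D = 2,400 × 12 = 28,800.
With planned backorders, Q* = √(2DS/H) · √((H+B)/B).
√(2DS/H) = √(2 × 28,800 × 354 / 0.59) = 5878.775.
√((H+B)/B) = √((0.59+6.77)/6.77) = 1.0427.
Q* ≈ 6129.590.
S* = Q* · H/(H+B) = 6129.590 × 0.59/7.36 ≈ 491.367.

S* ≈ 491 packs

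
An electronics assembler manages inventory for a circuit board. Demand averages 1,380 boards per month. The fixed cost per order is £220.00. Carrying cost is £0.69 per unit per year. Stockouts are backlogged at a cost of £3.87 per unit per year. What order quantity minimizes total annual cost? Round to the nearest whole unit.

Q* ≈ 3,527 boards

Annual demand D = 1,380 × 12 = 16,560.
With planned backorders, Q* = √(2DS/H) · √((H+B)/B).
√(2DS/H) = √(2 × 16,560 × 220 / 0.69) = 3249.615.
√((H+B)/B) = √((0.69+3.87)/3.87) = 1.0855.
Q* ≈ 3527.434.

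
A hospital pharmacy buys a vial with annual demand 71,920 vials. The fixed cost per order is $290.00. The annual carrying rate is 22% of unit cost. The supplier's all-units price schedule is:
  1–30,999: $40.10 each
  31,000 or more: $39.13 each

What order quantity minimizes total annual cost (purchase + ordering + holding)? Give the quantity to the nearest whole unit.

Holding cost per unit per year at price C is H = 0.22·C.
Evaluate total cost at each tier's feasible EOQ or, if the EOQ is below the tier, at the tier's minimum quantity.
EOQ at $40.10 = 2174.5 (feasible in tier 1): TC = 71,920×$40.10 + (71,920/2174.5)×290 + (2174.5/2)×0.22×$40.10 = $2,903,175.26.
EOQ at $39.13 = 2201.3 < 31000, so use break Q=31000: TC = 71,920×$39.13 + (71,920/31000.0)×290 + (31000.0/2)×0.22×$39.13 = $2,948,335.70.
Lowest total cost is $2,903,175.26 at Q = 2174.5.

Q* ≈ 2,174 vials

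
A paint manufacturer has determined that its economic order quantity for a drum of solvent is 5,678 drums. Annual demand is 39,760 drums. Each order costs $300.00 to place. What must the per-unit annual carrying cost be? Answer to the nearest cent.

Squaring Q* = √(2DS/H) gives Q*² = 2DS/H.
From Q* = √(2DS/H): H = 2DS / Q*² = 2 × 39,760 × 300 / 5,678² = 0.7400.

H ≈ $0.74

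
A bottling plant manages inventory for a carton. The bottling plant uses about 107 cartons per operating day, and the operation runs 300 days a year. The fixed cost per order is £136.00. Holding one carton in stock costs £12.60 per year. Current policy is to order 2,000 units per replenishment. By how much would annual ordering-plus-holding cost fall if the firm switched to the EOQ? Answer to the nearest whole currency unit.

Extra cost ≈ £4,294 per year

Annual demand D = 107 × 300 = 32,100.
EOQ = √(2DS/H) = √(2 × 32,100 × 136 / 12.6) ≈ 832.44.
Cost at Q* = (D/Q*)S + (Q*/2)H = √(2DSH) ≈ £10,488.71.
Cost at Q = 2,000: (32,100/2,000)×136 + (2,000/2)×12.6 = £2,182.80 + £12,600.00 = £14,782.80.
Excess = £14,782.80 − £10,488.71 = £4,294.09.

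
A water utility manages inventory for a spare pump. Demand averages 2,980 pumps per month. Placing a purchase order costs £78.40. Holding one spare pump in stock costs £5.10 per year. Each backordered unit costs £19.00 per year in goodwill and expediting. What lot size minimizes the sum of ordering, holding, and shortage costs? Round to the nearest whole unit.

Annual demand D = 2,980 × 12 = 35,760.
With planned backorders, Q* = √(2DS/H) · √((H+B)/B).
√(2DS/H) = √(2 × 35,760 × 78.4 / 5.1) = 1048.544.
√((H+B)/B) = √((5.1+19)/19) = 1.1262.
Q* ≈ 1180.914.

Q* ≈ 1,181 pumps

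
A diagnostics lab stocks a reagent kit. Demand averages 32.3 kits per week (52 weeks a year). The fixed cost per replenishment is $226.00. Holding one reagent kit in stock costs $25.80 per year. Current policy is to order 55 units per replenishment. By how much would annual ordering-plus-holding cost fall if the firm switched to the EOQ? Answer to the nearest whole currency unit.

Annual demand D = 32.3 × 52 = 1,679.6.
EOQ = √(2DS/H) = √(2 × 1,679.6 × 226 / 25.8) ≈ 171.54.
Cost at Q* = (D/Q*)S + (Q*/2)H = √(2DSH) ≈ $4,425.70.
Cost at Q = 55: (1,679.6/55)×226 + (55/2)×25.8 = $6,901.63 + $709.50 = $7,611.13.
Excess = $7,611.13 − $4,425.70 = $3,185.43.

Extra cost ≈ $3,185 per year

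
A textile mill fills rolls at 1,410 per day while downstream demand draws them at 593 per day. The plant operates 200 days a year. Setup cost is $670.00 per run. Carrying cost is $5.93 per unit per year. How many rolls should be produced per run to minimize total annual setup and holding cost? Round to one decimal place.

Q* ≈ 6,800.9 rolls

Annual demand D = 593 × 200 = 118,600.
Production build-up factor (1 − d/p) = 1 − 593/1,410 = 0.5794.
Q* = √(2DS / (H(1 − d/p))) = √(2 × 118,600 × 670 / (5.93 × 0.5794)).
= √(158,924,000 / 3.436) ≈ 6800.893.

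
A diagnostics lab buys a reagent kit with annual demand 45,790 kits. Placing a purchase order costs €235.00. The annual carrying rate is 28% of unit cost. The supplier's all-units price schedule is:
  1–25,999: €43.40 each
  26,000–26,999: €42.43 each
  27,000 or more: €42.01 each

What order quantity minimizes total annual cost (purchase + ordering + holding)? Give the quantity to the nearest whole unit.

Holding cost per unit per year at price C is H = 0.28·C.
Evaluate total cost at each tier's feasible EOQ or, if the EOQ is below the tier, at the tier's minimum quantity.
EOQ at €43.40 = 1330.8 (feasible in tier 1): TC = 45,790×€43.40 + (45,790/1330.8)×235 + (1330.8/2)×0.28×€43.40 = €2,003,457.79.
EOQ at €42.43 = 1345.9 < 26000, so use break Q=26000: TC = 45,790×€42.43 + (45,790/26000.0)×235 + (26000.0/2)×0.28×€42.43 = €2,097,728.77.
EOQ at €42.01 = 1352.6 < 27000, so use break Q=27000: TC = 45,790×€42.01 + (45,790/27000.0)×235 + (27000.0/2)×0.28×€42.01 = €2,082,834.24.
Lowest total cost is €2,003,457.79 at Q = 1330.8.

Q* ≈ 1,331 kits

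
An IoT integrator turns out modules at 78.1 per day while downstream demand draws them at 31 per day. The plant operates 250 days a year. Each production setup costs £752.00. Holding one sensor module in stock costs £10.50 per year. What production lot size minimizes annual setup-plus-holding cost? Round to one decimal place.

Q* ≈ 1,356.7 modules

Annual demand D = 31 × 250 = 7,750.
Production build-up factor (1 − d/p) = 1 − 31/78.1 = 0.6031.
Q* = √(2DS / (H(1 − d/p))) = √(2 × 7,750 × 752 / (10.5 × 0.6031)).
= √(11,656,000 / 6.3323) ≈ 1356.735.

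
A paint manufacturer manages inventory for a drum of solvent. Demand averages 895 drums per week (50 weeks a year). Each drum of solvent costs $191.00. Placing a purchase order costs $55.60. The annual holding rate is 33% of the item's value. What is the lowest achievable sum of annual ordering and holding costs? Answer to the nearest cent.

Annual demand D = 895 × 50 = 44,750.
Holding cost H = 0.33 × $191.00 = $63.0300 per unit per year.
EOQ = √(2DS/H) = √(2 × 44,750 × 55.6 / 63.03) ≈ 280.98.
At Q*, ordering cost (D/Q*)S equals holding cost (Q*/2)H, each = √(DSH/2).
Minimum total = √(2DSH) = √(2 × 44,750 × 55.6 × 63.03) ≈ 17710.163.

TC* ≈ $17,710.16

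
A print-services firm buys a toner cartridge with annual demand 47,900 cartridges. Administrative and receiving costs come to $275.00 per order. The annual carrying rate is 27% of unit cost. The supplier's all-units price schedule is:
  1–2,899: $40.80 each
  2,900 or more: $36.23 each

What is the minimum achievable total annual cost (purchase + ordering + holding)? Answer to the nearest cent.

Holding cost per unit per year at price C is H = 0.27·C.
Candidates are each tier's EOQ (if it falls in that tier) and each price-break quantity.
EOQ at $40.80 = 1546.5 (feasible in tier 1): TC = 47,900×$40.80 + (47,900/1546.5)×275 + (1546.5/2)×0.27×$40.80 = $1,971,355.74.
EOQ at $36.23 = 1641.1 < 2900, so use break Q=2900: TC = 47,900×$36.23 + (47,900/2900.0)×275 + (2900.0/2)×0.27×$36.23 = $1,754,143.29.
Lowest total cost among the candidates is at Q = 2900.0.

TC* ≈ $1,754,143.29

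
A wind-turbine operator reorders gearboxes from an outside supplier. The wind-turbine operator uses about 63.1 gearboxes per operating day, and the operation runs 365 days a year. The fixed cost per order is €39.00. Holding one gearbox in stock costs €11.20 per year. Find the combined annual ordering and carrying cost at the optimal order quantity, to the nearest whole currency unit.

Annual demand D = 63.1 × 365 = 23,031.5.
EOQ = √(2DS/H) = √(2 × 23,031.5 × 39 / 11.2) ≈ 400.50.
At the optimum the two cost components are equal, so total cost = 2·(Q*/2)H = Q*·H.
Minimum total = √(2DSH) = √(2 × 23,031.5 × 39 × 11.2) ≈ 4485.568.

TC* ≈ €4,486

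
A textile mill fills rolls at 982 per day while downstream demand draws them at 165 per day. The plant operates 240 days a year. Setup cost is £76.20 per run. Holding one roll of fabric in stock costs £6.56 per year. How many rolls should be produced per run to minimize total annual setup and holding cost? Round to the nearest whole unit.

Annual demand D = 165 × 240 = 39,600.
Production build-up factor (1 − d/p) = 1 − 165/982 = 0.8320.
Q* = √(2DS / (H(1 − d/p))) = √(2 × 39,600 × 76.2 / (6.56 × 0.8320)).
= √(6,035,040 / 5.4578) ≈ 1051.557.

Q* ≈ 1,052 rolls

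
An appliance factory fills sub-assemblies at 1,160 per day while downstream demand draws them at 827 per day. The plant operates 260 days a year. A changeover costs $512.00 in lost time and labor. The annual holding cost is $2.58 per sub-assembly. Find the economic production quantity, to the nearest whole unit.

Q* ≈ 17,242 sub-assemblies

Annual demand D = 827 × 260 = 215,020.
Production build-up factor (1 − d/p) = 1 − 827/1,160 = 0.2871.
Q* = √(2DS / (H(1 − d/p))) = √(2 × 215,020 × 512 / (2.58 × 0.2871)).
= √(220,180,480 / 0.7406) ≈ 17241.952.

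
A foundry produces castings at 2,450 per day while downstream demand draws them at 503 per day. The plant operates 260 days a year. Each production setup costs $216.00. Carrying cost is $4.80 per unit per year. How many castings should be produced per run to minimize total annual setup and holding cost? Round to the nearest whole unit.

Annual demand D = 503 × 260 = 130,780.
Production build-up factor (1 − d/p) = 1 − 503/2,450 = 0.7947.
Q* = √(2DS / (H(1 − d/p))) = √(2 × 130,780 × 216 / (4.8 × 0.7947)).
= √(56,496,960 / 3.8145) ≈ 3848.504.

Q* ≈ 3,849 castings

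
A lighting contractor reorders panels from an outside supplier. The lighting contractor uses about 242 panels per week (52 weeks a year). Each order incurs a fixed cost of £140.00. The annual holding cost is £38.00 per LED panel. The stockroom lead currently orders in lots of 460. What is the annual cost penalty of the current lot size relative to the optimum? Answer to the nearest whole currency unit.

Annual demand D = 242 × 52 = 12,584.
EOQ = √(2DS/H) = √(2 × 12,584 × 140 / 38) ≈ 304.51.
Cost at Q* = (D/Q*)S + (Q*/2)H = √(2DSH) ≈ £11,571.25.
Cost at Q = 460: (12,584/460)×140 + (460/2)×38 = £3,829.91 + £8,740.00 = £12,569.91.
Excess = £12,569.91 − £11,571.25 = £998.67.

Extra cost ≈ £999 per year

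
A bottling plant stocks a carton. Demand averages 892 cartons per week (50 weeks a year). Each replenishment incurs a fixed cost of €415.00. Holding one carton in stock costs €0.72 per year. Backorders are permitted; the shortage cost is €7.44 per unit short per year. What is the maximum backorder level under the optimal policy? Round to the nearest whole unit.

Annual demand D = 892 × 50 = 44,600.
With planned backorders, Q* = √(2DS/H) · √((H+B)/B).
√(2DS/H) = √(2 × 44,600 × 415 / 0.72) = 7170.348.
√((H+B)/B) = √((0.72+7.44)/7.44) = 1.0473.
Q* ≈ 7509.289.
S* = Q* · H/(H+B) = 7509.289 × 0.72/8.16 ≈ 662.584.

S* ≈ 663 cartons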